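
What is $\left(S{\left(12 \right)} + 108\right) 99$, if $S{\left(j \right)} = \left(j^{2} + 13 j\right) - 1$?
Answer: $40293$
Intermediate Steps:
$S{\left(j \right)} = -1 + j^{2} + 13 j$
$\left(S{\left(12 \right)} + 108\right) 99 = \left(\left(-1 + 12^{2} + 13 \cdot 12\right) + 108\right) 99 = \left(\left(-1 + 144 + 156\right) + 108\right) 99 = \left(299 + 108\right) 99 = 407 \cdot 99 = 40293$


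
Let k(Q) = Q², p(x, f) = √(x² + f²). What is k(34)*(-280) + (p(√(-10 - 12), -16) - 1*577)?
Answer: -324257 + 3*√26 ≈ -3.2424e+5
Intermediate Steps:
p(x, f) = √(f² + x²)
k(34)*(-280) + (p(√(-10 - 12), -16) - 1*577) = 34²*(-280) + (√((-16)² + (√(-10 - 12))²) - 1*577) = 1156*(-280) + (√(256 + (√(-22))²) - 577) = -323680 + (√(256 + (I*√22)²) - 577) = -323680 + (√(256 - 22) - 577) = -323680 + (√234 - 577) = -323680 + (3*√26 - 577) = -323680 + (-577 + 3*√26) = -324257 + 3*√26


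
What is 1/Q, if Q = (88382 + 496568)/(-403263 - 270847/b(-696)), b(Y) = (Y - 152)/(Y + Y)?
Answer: -22468314/15501175 ≈ -1.4495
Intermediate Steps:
b(Y) = (-152 + Y)/(2*Y) (b(Y) = (-152 + Y)/((2*Y)) = (-152 + Y)*(1/(2*Y)) = (-152 + Y)/(2*Y))
Q = -15501175/22468314 (Q = (88382 + 496568)/(-403263 - 270847*(-1392/(-152 - 696))) = 584950/(-403263 - 270847/((½)*(-1/696)*(-848))) = 584950/(-403263 - 270847/53/87) = 584950/(-403263 - 270847*87/53) = 584950/(-403263 - 23563689/53) = 584950/(-44936628/53) = 584950*(-53/44936628) = -15501175/22468314 ≈ -0.68991)
1/Q = 1/(-15501175/22468314) = -22468314/15501175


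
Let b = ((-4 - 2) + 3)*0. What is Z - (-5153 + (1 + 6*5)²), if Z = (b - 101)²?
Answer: 14393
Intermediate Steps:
b = 0 (b = (-6 + 3)*0 = -3*0 = 0)
Z = 10201 (Z = (0 - 101)² = (-101)² = 10201)
Z - (-5153 + (1 + 6*5)²) = 10201 - (-5153 + (1 + 6*5)²) = 10201 - (-5153 + (1 + 30)²) = 10201 - (-5153 + 31²) = 10201 - (-5153 + 961) = 10201 - 1*(-4192) = 10201 + 4192 = 14393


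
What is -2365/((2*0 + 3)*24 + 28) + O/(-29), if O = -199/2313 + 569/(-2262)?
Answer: -11955350267/505760580 ≈ -23.638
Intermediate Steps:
O = -588745/1744002 (O = -199*1/2313 + 569*(-1/2262) = -199/2313 - 569/2262 = -588745/1744002 ≈ -0.33758)
-2365/((2*0 + 3)*24 + 28) + O/(-29) = -2365/((2*0 + 3)*24 + 28) - 588745/1744002/(-29) = -2365/((0 + 3)*24 + 28) - 588745/1744002*(-1/29) = -2365/(3*24 + 28) + 588745/50576058 = -2365/(72 + 28) + 588745/50576058 = -2365/100 + 588745/50576058 = -2365*1/100 + 588745/50576058 = -473/20 + 588745/50576058 = -11955350267/505760580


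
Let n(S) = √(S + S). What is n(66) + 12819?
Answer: 12819 + 2*√33 ≈ 12830.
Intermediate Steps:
n(S) = √2*√S (n(S) = √(2*S) = √2*√S)
n(66) + 12819 = √2*√66 + 12819 = 2*√33 + 12819 = 12819 + 2*√33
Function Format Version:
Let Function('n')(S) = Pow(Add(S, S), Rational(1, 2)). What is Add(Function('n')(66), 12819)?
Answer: Add(12819, Mul(2, Pow(33, Rational(1, 2)))) ≈ 12830.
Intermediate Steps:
Function('n')(S) = Mul(Pow(2, Rational(1, 2)), Pow(S, Rational(1, 2))) (Function('n')(S) = Pow(Mul(2, S), Rational(1, 2)) = Mul(Pow(2, Rational(1, 2)), Pow(S, Rational(1, 2))))
Add(Function('n')(66), 12819) = Add(Mul(Pow(2, Rational(1, 2)), Pow(66, Rational(1, 2))), 12819) = Add(Mul(2, Pow(33, Rational(1, 2))), 12819) = Add(12819, Mul(2, Pow(33, Rational(1, 2))))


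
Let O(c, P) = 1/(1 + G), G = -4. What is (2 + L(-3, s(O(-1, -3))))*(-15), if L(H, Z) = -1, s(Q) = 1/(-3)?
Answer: -15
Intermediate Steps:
O(c, P) = -⅓ (O(c, P) = 1/(1 - 4) = 1/(-3) = -⅓)
s(Q) = -⅓
(2 + L(-3, s(O(-1, -3))))*(-15) = (2 - 1)*(-15) = 1*(-15) = -15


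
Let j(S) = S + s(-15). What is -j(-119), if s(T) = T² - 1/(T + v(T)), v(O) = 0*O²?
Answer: -1591/15 ≈ -106.07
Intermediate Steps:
v(O) = 0
s(T) = T² - 1/T (s(T) = T² - 1/(T + 0) = T² - 1/T)
j(S) = 3376/15 + S (j(S) = S + (-1 + (-15)³)/(-15) = S - (-1 - 3375)/15 = S - 1/15*(-3376) = S + 3376/15 = 3376/15 + S)
-j(-119) = -(3376/15 - 119) = -1*1591/15 = -1591/15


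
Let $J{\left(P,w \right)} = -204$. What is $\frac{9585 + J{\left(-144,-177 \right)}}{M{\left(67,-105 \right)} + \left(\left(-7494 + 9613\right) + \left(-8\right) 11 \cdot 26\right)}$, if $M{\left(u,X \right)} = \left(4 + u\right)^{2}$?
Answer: $\frac{3127}{1624} \approx 1.9255$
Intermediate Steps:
$\frac{9585 + J{\left(-144,-177 \right)}}{M{\left(67,-105 \right)} + \left(\left(-7494 + 9613\right) + \left(-8\right) 11 \cdot 26\right)} = \frac{9585 - 204}{\left(4 + 67\right)^{2} + \left(\left(-7494 + 9613\right) + \left(-8\right) 11 \cdot 26\right)} = \frac{9381}{71^{2} + \left(2119 - 2288\right)} = \frac{9381}{5041 + \left(2119 - 2288\right)} = \frac{9381}{5041 - 169} = \frac{9381}{4872} = 9381 \cdot \frac{1}{4872} = \frac{3127}{1624}$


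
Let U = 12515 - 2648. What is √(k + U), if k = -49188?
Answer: 3*I*√4369 ≈ 198.3*I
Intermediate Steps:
U = 9867
√(k + U) = √(-49188 + 9867) = √(-39321) = 3*I*√4369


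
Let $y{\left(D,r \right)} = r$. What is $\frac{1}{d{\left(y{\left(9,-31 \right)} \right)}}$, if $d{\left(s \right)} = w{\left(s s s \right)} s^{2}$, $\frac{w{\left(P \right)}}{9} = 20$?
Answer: $\frac{1}{172980} \approx 5.781 \cdot 10^{-6}$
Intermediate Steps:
$w{\left(P \right)} = 180$ ($w{\left(P \right)} = 9 \cdot 20 = 180$)
$d{\left(s \right)} = 180 s^{2}$
$\frac{1}{d{\left(y{\left(9,-31 \right)} \right)}} = \frac{1}{180 \left(-31\right)^{2}} = \frac{1}{180 \cdot 961} = \frac{1}{172980}$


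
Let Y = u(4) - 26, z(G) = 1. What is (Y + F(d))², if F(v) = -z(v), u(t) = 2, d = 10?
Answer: 625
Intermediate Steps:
F(v) = -1 (F(v) = -1*1 = -1)
Y = -24 (Y = 2 - 26 = -24)
(Y + F(d))² = (-24 - 1)² = (-25)² = 625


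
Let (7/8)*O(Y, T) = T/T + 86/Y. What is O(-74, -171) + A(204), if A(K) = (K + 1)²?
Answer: 10884427/259 ≈ 42025.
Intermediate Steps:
O(Y, T) = 8/7 + 688/(7*Y) (O(Y, T) = 8*(T/T + 86/Y)/7 = 8*(1 + 86/Y)/7 = 8/7 + 688/(7*Y))
A(K) = (1 + K)²
O(-74, -171) + A(204) = (8/7)*(86 - 74)/(-74) + (1 + 204)² = (8/7)*(-1/74)*12 + 205² = -48/259 + 42025 = 10884427/259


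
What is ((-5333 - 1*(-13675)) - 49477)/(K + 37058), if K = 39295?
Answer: -41135/76353 ≈ -0.53875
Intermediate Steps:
((-5333 - 1*(-13675)) - 49477)/(K + 37058) = ((-5333 - 1*(-13675)) - 49477)/(39295 + 37058) = ((-5333 + 13675) - 49477)/76353 = (8342 - 49477)*(1/76353) = -41135*1/76353 = -41135/76353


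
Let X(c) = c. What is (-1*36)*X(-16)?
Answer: 576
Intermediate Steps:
(-1*36)*X(-16) = -1*36*(-16) = -36*(-16) = 576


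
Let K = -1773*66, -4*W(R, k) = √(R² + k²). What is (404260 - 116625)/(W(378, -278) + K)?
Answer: -67316944860/27386397127 + 287635*√55042/27386397127 ≈ -2.4556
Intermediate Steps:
W(R, k) = -√(R² + k²)/4
K = -117018
(404260 - 116625)/(W(378, -278) + K) = (404260 - 116625)/(-√(378² + (-278)²)/4 - 117018) = 287635/(-√(142884 + 77284)/4 - 117018) = 287635/(-√55042/2 - 117018) = 287635/(-117018 - √55042/2)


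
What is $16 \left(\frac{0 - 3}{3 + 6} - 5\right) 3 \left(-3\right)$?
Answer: $768$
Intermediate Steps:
$16 \left(\frac{0 - 3}{3 + 6} - 5\right) 3 \left(-3\right) = 16 \left(- \frac{3}{9} - 5\right) \left(-9\right) = 16 \left(\left(-3\right) \frac{1}{9} - 5\right) \left(-9\right) = 16 \left(- \frac{1}{3} - 5\right) \left(-9\right) = 16 \left(\left(- \frac{16}{3}\right) \left(-9\right)\right) = 16 \cdot 48 = 768$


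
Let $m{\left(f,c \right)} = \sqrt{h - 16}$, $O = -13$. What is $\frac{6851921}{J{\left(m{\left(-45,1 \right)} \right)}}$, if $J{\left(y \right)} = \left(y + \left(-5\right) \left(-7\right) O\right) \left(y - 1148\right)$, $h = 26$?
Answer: $\frac{357910093435}{27282382641} + \frac{10983629363 \sqrt{10}}{272823826410} \approx 13.246$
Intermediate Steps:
$m{\left(f,c \right)} = \sqrt{10}$ ($m{\left(f,c \right)} = \sqrt{26 - 16} = \sqrt{10}$)
$J{\left(y \right)} = \left(-1148 + y\right) \left(-455 + y\right)$ ($J{\left(y \right)} = \left(y + \left(-5\right) \left(-7\right) \left(-13\right)\right) \left(y - 1148\right) = \left(y + 35 \left(-13\right)\right) \left(-1148 + y\right) = \left(y - 455\right) \left(-1148 + y\right) = \left(-455 + y\right) \left(-1148 + y\right) = \left(-1148 + y\right) \left(-455 + y\right)$)
$\frac{6851921}{J{\left(m{\left(-45,1 \right)} \right)}} = \frac{6851921}{522340 + \left(\sqrt{10}\right)^{2} - 1603 \sqrt{10}} = \frac{6851921}{522340 + 10 - 1603 \sqrt{10}} = \frac{6851921}{522350 - 1603 \sqrt{10}}$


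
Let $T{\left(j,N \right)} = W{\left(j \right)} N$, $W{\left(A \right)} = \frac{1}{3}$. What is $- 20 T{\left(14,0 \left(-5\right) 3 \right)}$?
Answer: $0$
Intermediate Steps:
$W{\left(A \right)} = \frac{1}{3}$
$T{\left(j,N \right)} = \frac{N}{3}$
$- 20 T{\left(14,0 \left(-5\right) 3 \right)} = - 20 \frac{0 \left(-5\right) 3}{3} = - 20 \frac{0 \cdot 3}{3} = - 20 \cdot \frac{1}{3} \cdot 0 = \left(-20\right) 0 = 0$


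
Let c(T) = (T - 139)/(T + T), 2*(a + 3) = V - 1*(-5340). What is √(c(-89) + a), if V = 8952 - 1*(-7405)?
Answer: √343669406/178 ≈ 104.15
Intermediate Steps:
V = 16357 (V = 8952 + 7405 = 16357)
a = 21691/2 (a = -3 + (16357 - 1*(-5340))/2 = -3 + (16357 + 5340)/2 = -3 + (½)*21697 = -3 + 21697/2 = 21691/2 ≈ 10846.)
c(T) = (-139 + T)/(2*T) (c(T) = (-139 + T)/((2*T)) = (-139 + T)*(1/(2*T)) = (-139 + T)/(2*T))
√(c(-89) + a) = √((½)*(-139 - 89)/(-89) + 21691/2) = √((½)*(-1/89)*(-228) + 21691/2) = √(114/89 + 21691/2) = √(1930727/178) = √343669406/178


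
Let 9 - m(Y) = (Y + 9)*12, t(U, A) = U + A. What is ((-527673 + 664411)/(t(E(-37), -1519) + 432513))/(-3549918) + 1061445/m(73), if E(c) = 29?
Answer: -54137102459216476/49728129948705 ≈ -1088.7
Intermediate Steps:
t(U, A) = A + U
m(Y) = -99 - 12*Y (m(Y) = 9 - (Y + 9)*12 = 9 - (9 + Y)*12 = 9 - (108 + 12*Y) = 9 + (-108 - 12*Y) = -99 - 12*Y)
((-527673 + 664411)/(t(E(-37), -1519) + 432513))/(-3549918) + 1061445/m(73) = ((-527673 + 664411)/((-1519 + 29) + 432513))/(-3549918) + 1061445/(-99 - 12*73) = (136738/(-1490 + 432513))*(-1/3549918) + 1061445/(-99 - 876) = (136738/431023)*(-1/3549918) + 1061445/(-975) = (136738*(1/431023))*(-1/3549918) + 1061445*(-1/975) = (136738/431023)*(-1/3549918) - 70763/65 = -68369/765048153057 - 70763/65 = -54137102459216476/49728129948705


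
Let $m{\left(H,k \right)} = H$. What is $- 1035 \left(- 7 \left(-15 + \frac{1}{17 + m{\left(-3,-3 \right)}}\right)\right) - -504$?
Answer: $- \frac{215307}{2} \approx -1.0765 \cdot 10^{5}$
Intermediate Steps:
$- 1035 \left(- 7 \left(-15 + \frac{1}{17 + m{\left(-3,-3 \right)}}\right)\right) - -504 = - 1035 \left(- 7 \left(-15 + \frac{1}{17 - 3}\right)\right) - -504 = - 1035 \left(- 7 \left(-15 + \frac{1}{14}\right)\right) + 504 = - 1035 \left(\left(-7\right) \left(- \frac{209}{14}\right)\right) + 504 = \left(-1035\right) \frac{209}{2} + 504 = - \frac{216315}{2} + 504 = - \frac{215307}{2}$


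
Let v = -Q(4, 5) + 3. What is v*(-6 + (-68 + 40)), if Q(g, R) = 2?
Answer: -34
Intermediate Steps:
v = 1 (v = -1*2 + 3 = -2 + 3 = 1)
v*(-6 + (-68 + 40)) = 1*(-6 + (-68 + 40)) = 1*(-6 - 28) = 1*(-34) = -34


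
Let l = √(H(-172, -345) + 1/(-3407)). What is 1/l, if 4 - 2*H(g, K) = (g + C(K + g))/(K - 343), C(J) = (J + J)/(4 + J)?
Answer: 12*√18839348147537805/2256058865 ≈ 0.73007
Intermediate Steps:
C(J) = 2*J/(4 + J) (C(J) = (2*J)/(4 + J) = 2*J/(4 + J))
H(g, K) = 2 - (g + 2*(K + g)/(4 + K + g))/(2*(-343 + K)) (H(g, K) = 2 - (g + 2*(K + g)/(4 + (K + g)))/(2*(K - 343)) = 2 - (g + 2*(K + g)/(4 + K + g))/(2*(-343 + K)))
l = √18839348147537805/100206684 (l = √((-1*(-345) - 1*(-172) - (4 - 345 - 172)*(1372 - 172 - 4*(-345))/2)/((-343 - 345)*(4 - 345 - 172)) + 1/(-3407)) = √((345 + 172 - ½*(-513)*(1372 - 172 + 1380))/(-688*(-513)) - 1/3407) = √(-1/688*(-1/513)*(345 + 172 - ½*(-513)*2580) - 1/3407) = √(-1/688*(-1/513)*(345 + 172 + 661770) - 1/3407) = √(-1/688*(-1/513)*662287 - 1/3407) = √(662287/352944 - 1/3407) = √(2256058865/1202480208) = √18839348147537805/100206684 ≈ 1.3697)
1/l = 1/(√18839348147537805/100206684) = 12*√18839348147537805/2256058865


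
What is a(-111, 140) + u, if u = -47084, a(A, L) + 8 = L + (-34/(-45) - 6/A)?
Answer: -78173732/1665 ≈ -46951.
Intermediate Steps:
a(A, L) = -326/45 + L - 6/A (a(A, L) = -8 + (L + (-34/(-45) - 6/A)) = -8 + (L + (-34*(-1/45) - 6/A)) = -8 + (L + (34/45 - 6/A)) = -8 + (34/45 + L - 6/A) = -326/45 + L - 6/A)
a(-111, 140) + u = (-326/45 + 140 - 6/(-111)) - 47084 = (-326/45 + 140 - 6*(-1/111)) - 47084 = (-326/45 + 140 + 2/37) - 47084 = 221128/1665 - 47084 = -78173732/1665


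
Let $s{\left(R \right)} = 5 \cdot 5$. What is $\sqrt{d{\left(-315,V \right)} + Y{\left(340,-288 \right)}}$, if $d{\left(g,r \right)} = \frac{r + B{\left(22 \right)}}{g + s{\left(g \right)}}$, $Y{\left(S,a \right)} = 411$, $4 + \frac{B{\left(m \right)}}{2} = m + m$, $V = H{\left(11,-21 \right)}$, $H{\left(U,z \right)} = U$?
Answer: $\frac{\sqrt{34538710}}{290} \approx 20.265$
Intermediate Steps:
$V = 11$
$B{\left(m \right)} = -8 + 4 m$ ($B{\left(m \right)} = -8 + 2 \left(m + m\right) = -8 + 2 \cdot 2 m = -8 + 4 m$)
$s{\left(R \right)} = 25$
$d{\left(g,r \right)} = \frac{80 + r}{25 + g}$ ($d{\left(g,r \right)} = \frac{r + \left(-8 + 4 \cdot 22\right)}{g + 25} = \frac{r + \left(-8 + 88\right)}{25 + g} = \frac{r + 80}{25 + g} = \frac{80 + r}{25 + g}$)
$\sqrt{d{\left(-315,V \right)} + Y{\left(340,-288 \right)}} = \sqrt{\frac{80 + 11}{25 - 315} + 411} = \sqrt{\frac{1}{-290} \cdot 91 + 411} = \sqrt{\left(- \frac{1}{290}\right) 91 + 411} = \sqrt{- \frac{91}{290} + 411} = \sqrt{\frac{119099}{290}} = \frac{\sqrt{34538710}}{290}$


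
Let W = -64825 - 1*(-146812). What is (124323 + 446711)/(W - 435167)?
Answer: -285517/176590 ≈ -1.6168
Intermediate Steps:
W = 81987 (W = -64825 + 146812 = 81987)
(124323 + 446711)/(W - 435167) = (124323 + 446711)/(81987 - 435167) = 571034/(-353180) = 571034*(-1/353180) = -285517/176590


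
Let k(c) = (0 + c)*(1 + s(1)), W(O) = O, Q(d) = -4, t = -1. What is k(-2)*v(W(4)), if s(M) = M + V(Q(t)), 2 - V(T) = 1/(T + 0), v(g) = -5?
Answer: 85/2 ≈ 42.500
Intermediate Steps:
V(T) = 2 - 1/T (V(T) = 2 - 1/(T + 0) = 2 - 1/T)
s(M) = 9/4 + M (s(M) = M + (2 - 1/(-4)) = M + (2 - 1*(-1/4)) = M + (2 + 1/4) = M + 9/4 = 9/4 + M)
k(c) = 17*c/4 (k(c) = (0 + c)*(1 + (9/4 + 1)) = c*(1 + 13/4) = c*(17/4) = 17*c/4)
k(-2)*v(W(4)) = ((17/4)*(-2))*(-5) = -17/2*(-5) = 85/2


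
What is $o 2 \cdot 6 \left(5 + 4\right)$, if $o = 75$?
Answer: $8100$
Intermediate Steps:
$o 2 \cdot 6 \left(5 + 4\right) = 75 \cdot 2 \cdot 6 \left(5 + 4\right) = 75 \cdot 12 \cdot 9 = 75 \cdot 108 = 8100$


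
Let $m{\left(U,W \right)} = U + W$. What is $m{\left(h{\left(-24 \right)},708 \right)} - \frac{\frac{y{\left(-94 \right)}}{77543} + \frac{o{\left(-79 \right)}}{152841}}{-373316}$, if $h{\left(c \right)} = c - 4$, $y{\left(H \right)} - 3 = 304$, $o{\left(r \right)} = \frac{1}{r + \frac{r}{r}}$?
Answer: $\frac{234672710105950477363}{345106926621015624} \approx 680.0$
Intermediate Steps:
$o{\left(r \right)} = \frac{1}{1 + r}$ ($o{\left(r \right)} = \frac{1}{r + 1} = \frac{1}{1 + r}$)
$y{\left(H \right)} = 307$ ($y{\left(H \right)} = 3 + 304 = 307$)
$h{\left(c \right)} = -4 + c$
$m{\left(h{\left(-24 \right)},708 \right)} - \frac{\frac{y{\left(-94 \right)}}{77543} + \frac{o{\left(-79 \right)}}{152841}}{-373316} = \left(\left(-4 - 24\right) + 708\right) - \frac{\frac{307}{77543} + \frac{1}{\left(1 - 79\right) 152841}}{-373316} = \left(-28 + 708\right) - \left(307 \cdot \frac{1}{77543} + \frac{1}{-78} \cdot \frac{1}{152841}\right) \left(- \frac{1}{373316}\right) = 680 - \left(\frac{307}{77543} - \frac{1}{11921598}\right) \left(- \frac{1}{373316}\right) = 680 - \frac{3659853043}{924436473714} \left(- \frac{1}{373316}\right) = 680 - - \frac{3659853043}{345106926621015624} = 680 + \frac{3659853043}{345106926621015624} = \frac{234672710105950477363}{345106926621015624}$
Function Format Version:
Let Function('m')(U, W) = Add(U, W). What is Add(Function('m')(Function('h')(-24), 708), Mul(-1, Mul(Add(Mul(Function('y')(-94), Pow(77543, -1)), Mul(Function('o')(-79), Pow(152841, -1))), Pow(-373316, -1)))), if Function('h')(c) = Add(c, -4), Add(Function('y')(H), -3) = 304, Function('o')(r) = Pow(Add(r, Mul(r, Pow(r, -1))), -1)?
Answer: Rational(234672710105950477363, 345106926621015624) ≈ 680.00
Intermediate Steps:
Function('o')(r) = Pow(Add(1, r), -1) (Function('o')(r) = Pow(Add(r, 1), -1) = Pow(Add(1, r), -1))
Function('y')(H) = 307 (Function('y')(H) = Add(3, 304) = 307)
Function('h')(c) = Add(-4, c)
Add(Function('m')(Function('h')(-24), 708), Mul(-1, Mul(Add(Mul(Function('y')(-94), Pow(77543, -1)), Mul(Function('o')(-79), Pow(152841, -1))), Pow(-373316, -1)))) = Add(Add(Add(-4, -24), 708), Mul(-1, Mul(Add(Mul(307, Pow(77543, -1)), Mul(Pow(Add(1, -79), -1), Pow(152841, -1))), Pow(-373316, -1)))) = Add(Add(-28, 708), Mul(-1, Mul(Add(Mul(307, Rational(1, 77543)), Mul(Pow(-78, -1), Rational(1, 152841))), Rational(-1, 373316)))) = Add(680, Mul(-1, Mul(Add(Rational(307, 77543), Mul(Rational(-1, 78), Rational(1, 152841))), Rational(-1, 373316)))) = Add(680, Mul(-1, Mul(Add(Rational(307, 77543), Rational(-1, 11921598)), Rational(-1, 373316)))) = Add(680, Mul(-1, Mul(Rational(3659853043, 924436473714), Rational(-1, 373316)))) = Add(680, Mul(-1, Rational(-3659853043, 345106926621015624))) = Add(680, Rational(3659853043, 345106926621015624)) = Rational(234672710105950477363, 345106926621015624)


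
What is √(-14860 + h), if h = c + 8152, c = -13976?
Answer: 2*I*√5171 ≈ 143.82*I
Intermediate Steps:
h = -5824 (h = -13976 + 8152 = -5824)
√(-14860 + h) = √(-14860 - 5824) = √(-20684) = 2*I*√5171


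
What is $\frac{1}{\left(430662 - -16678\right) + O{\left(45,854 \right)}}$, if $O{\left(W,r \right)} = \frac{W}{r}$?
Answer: $\frac{854}{382028405} \approx 2.2354 \cdot 10^{-6}$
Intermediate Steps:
$\frac{1}{\left(430662 - -16678\right) + O{\left(45,854 \right)}} = \frac{1}{\left(430662 - -16678\right) + \frac{45}{854}} = \frac{1}{\left(430662 + 16678\right) + 45 \cdot \frac{1}{854}} = \frac{1}{447340 + \frac{45}{854}} = \frac{1}{\frac{382028405}{854}} = \frac{854}{382028405}$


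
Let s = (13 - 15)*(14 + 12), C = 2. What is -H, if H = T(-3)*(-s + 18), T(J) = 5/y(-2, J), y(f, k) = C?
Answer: -175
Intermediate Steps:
s = -52 (s = -2*26 = -52)
y(f, k) = 2
T(J) = 5/2
H = 175 (H = 5*(-1*(-52) + 18)/2 = 5*(52 + 18)/2 = (5/2)*70 = 175)
-H = -1*175 = -175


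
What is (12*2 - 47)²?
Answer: 529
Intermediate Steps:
(12*2 - 47)² = (24 - 47)² = (-23)² = 529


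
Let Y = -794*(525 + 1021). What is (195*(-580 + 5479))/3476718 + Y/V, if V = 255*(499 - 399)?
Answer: -117872069687/2462675250 ≈ -47.863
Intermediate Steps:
Y = -1227524 (Y = -794*1546 = -1227524)
V = 25500 (V = 255*100 = 25500)
(195*(-580 + 5479))/3476718 + Y/V = (195*(-580 + 5479))/3476718 - 1227524/25500 = (195*4899)*(1/3476718) - 1227524*1/25500 = 955305*(1/3476718) - 306881/6375 = 106145/386302 - 306881/6375 = -117872069687/2462675250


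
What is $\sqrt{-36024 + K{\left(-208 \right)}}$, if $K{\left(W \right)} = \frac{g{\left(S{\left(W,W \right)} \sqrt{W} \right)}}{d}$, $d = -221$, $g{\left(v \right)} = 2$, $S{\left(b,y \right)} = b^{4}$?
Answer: $\frac{i \sqrt{1759448626}}{221} \approx 189.8 i$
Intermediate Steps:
$K{\left(W \right)} = - \frac{2}{221}$ ($K{\left(W \right)} = \frac{2}{-221} = 2 \left(- \frac{1}{221}\right) = - \frac{2}{221}$)
$\sqrt{-36024 + K{\left(-208 \right)}} = \sqrt{-36024 - \frac{2}{221}} = \sqrt{- \frac{7961306}{221}} = \frac{i \sqrt{1759448626}}{221}$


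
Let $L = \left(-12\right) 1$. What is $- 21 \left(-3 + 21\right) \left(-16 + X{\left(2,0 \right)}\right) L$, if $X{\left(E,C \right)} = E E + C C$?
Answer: $-54432$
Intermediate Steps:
$L = -12$
$X{\left(E,C \right)} = C^{2} + E^{2}$ ($X{\left(E,C \right)} = E^{2} + C^{2} = C^{2} + E^{2}$)
$- 21 \left(-3 + 21\right) \left(-16 + X{\left(2,0 \right)}\right) L = - 21 \left(-3 + 21\right) \left(-16 + \left(0^{2} + 2^{2}\right)\right) \left(-12\right) = - 21 \cdot 18 \left(-16 + \left(0 + 4\right)\right) \left(-12\right) = - 21 \cdot 18 \left(-16 + 4\right) \left(-12\right) = - 21 \cdot 18 \left(-12\right) \left(-12\right) = \left(-21\right) \left(-216\right) \left(-12\right) = 4536 \left(-12\right) = -54432$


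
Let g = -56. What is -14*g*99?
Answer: 77616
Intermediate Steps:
-14*g*99 = -14*(-56)*99 = 784*99 = 77616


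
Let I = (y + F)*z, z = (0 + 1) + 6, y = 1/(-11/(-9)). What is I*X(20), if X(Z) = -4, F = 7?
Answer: -2408/11 ≈ -218.91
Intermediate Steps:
y = 9/11 (y = 1/(-11*(-⅑)) = 1/(11/9) = 9/11 ≈ 0.81818)
z = 7 (z = 1 + 6 = 7)
I = 602/11 (I = (9/11 + 7)*7 = (86/11)*7 = 602/11 ≈ 54.727)
I*X(20) = (602/11)*(-4) = -2408/11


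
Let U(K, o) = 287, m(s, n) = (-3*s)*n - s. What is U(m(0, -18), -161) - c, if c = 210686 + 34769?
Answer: -245168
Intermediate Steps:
m(s, n) = -s - 3*n*s (m(s, n) = -3*n*s - s = -s - 3*n*s)
c = 245455
U(m(0, -18), -161) - c = 287 - 1*245455 = 287 - 245455 = -245168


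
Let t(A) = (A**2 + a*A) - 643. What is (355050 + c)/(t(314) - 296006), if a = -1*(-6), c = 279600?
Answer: -634650/196169 ≈ -3.2352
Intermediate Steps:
a = 6
t(A) = -643 + A**2 + 6*A (t(A) = (A**2 + 6*A) - 643 = -643 + A**2 + 6*A)
(355050 + c)/(t(314) - 296006) = (355050 + 279600)/((-643 + 314**2 + 6*314) - 296006) = 634650/((-643 + 98596 + 1884) - 296006) = 634650/(99837 - 296006) = 634650/(-196169) = 634650*(-1/196169) = -634650/196169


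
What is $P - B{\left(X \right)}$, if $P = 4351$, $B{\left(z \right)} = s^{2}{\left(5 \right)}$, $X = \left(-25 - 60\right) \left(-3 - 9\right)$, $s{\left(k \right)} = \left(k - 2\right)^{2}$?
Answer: $4270$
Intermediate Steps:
$s{\left(k \right)} = \left(-2 + k\right)^{2}$
$X = 1020$ ($X = \left(-85\right) \left(-12\right) = 1020$)
$B{\left(z \right)} = 81$ ($B{\left(z \right)} = \left(\left(-2 + 5\right)^{2}\right)^{2} = \left(3^{2}\right)^{2} = 9^{2} = 81$)
$P - B{\left(X \right)} = 4351 - 81 = 4270$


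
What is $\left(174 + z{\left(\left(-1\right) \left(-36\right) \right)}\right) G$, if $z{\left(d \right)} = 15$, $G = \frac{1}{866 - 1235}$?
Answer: $- \frac{21}{41} \approx -0.5122$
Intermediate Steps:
$G = - \frac{1}{369}$ ($G = \frac{1}{-369} = - \frac{1}{369} \approx -0.00271$)
$\left(174 + z{\left(\left(-1\right) \left(-36\right) \right)}\right) G = \left(174 + 15\right) \left(- \frac{1}{369}\right) = 189 \left(- \frac{1}{369}\right) = - \frac{21}{41}$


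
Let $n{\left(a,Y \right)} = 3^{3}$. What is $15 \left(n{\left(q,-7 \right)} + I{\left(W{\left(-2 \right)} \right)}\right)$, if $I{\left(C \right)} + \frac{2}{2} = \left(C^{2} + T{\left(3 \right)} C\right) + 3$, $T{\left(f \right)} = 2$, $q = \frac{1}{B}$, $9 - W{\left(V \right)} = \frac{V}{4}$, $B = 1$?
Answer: $\frac{8295}{4} \approx 2073.8$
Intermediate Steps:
$W{\left(V \right)} = 9 - \frac{V}{4}$
$q = 1$ ($q = 1^{-1} = 1$)
$n{\left(a,Y \right)} = 27$
$I{\left(C \right)} = 2 + C^{2} + 2 C$ ($I{\left(C \right)} = -1 + \left(\left(C^{2} + 2 C\right) + 3\right) = -1 + \left(3 + C^{2} + 2 C\right) = 2 + C^{2} + 2 C$)
$15 \left(n{\left(q,-7 \right)} + I{\left(W{\left(-2 \right)} \right)}\right) = 15 \left(27 + \left(2 + \left(9 - - \frac{1}{2}\right)^{2} + 2 \left(9 - - \frac{1}{2}\right)\right)\right) = 15 \left(27 + \left(2 + \left(9 + \frac{1}{2}\right)^{2} + 2 \left(9 + \frac{1}{2}\right)\right)\right) = 15 \left(27 + \left(2 + \left(\frac{19}{2}\right)^{2} + 2 \cdot \frac{19}{2}\right)\right) = 15 \left(27 + \left(2 + \frac{361}{4} + 19\right)\right) = 15 \left(27 + \frac{445}{4}\right) = 15 \cdot \frac{553}{4} = \frac{8295}{4}$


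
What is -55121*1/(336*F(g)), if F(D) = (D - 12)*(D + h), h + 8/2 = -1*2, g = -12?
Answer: -55121/145152 ≈ -0.37975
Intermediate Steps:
h = -6 (h = -4 - 1*2 = -4 - 2 = -6)
F(D) = (-12 + D)*(-6 + D) (F(D) = (D - 12)*(D - 6) = (-12 + D)*(-6 + D))
-55121*1/(336*F(g)) = -55121*1/(336*(72 + (-12)² - 18*(-12))) = -55121*1/(336*(72 + 144 + 216)) = -55121/(432*336) = -55121/145152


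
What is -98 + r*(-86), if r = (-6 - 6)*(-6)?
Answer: -6290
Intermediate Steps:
r = 72 (r = -12*(-6) = 72)
-98 + r*(-86) = -98 + 72*(-86) = -98 - 6192 = -6290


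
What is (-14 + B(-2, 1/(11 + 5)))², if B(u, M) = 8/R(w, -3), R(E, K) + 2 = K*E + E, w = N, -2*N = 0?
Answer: 324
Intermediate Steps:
N = 0 (N = -½*0 = 0)
w = 0
R(E, K) = -2 + E + E*K (R(E, K) = -2 + (K*E + E) = -2 + (E*K + E) = -2 + (E + E*K) = -2 + E + E*K)
B(u, M) = -4 (B(u, M) = 8/(-2 + 0 + 0*(-3)) = 8/(-2 + 0 + 0) = 8/(-2) = 8*(-½) = -4)
(-14 + B(-2, 1/(11 + 5)))² = (-14 - 4)² = (-18)² = 324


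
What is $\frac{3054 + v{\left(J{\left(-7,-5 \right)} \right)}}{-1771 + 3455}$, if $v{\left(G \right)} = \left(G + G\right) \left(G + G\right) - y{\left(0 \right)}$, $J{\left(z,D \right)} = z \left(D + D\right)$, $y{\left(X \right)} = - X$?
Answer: $\frac{11327}{842} \approx 13.452$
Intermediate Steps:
$J{\left(z,D \right)} = 2 D z$ ($J{\left(z,D \right)} = z 2 D = 2 D z$)
$v{\left(G \right)} = 4 G^{2}$ ($v{\left(G \right)} = \left(G + G\right) \left(G + G\right) - \left(-1\right) 0 = 2 G 2 G - 0 = 4 G^{2} + 0 = 4 G^{2}$)
$\frac{3054 + v{\left(J{\left(-7,-5 \right)} \right)}}{-1771 + 3455} = \frac{3054 + 4 \left(2 \left(-5\right) \left(-7\right)\right)^{2}}{-1771 + 3455} = \frac{3054 + 4 \cdot 70^{2}}{1684} = \left(3054 + 4 \cdot 4900\right) \frac{1}{1684} = \left(3054 + 19600\right) \frac{1}{1684} = 22654 \cdot \frac{1}{1684} = \frac{11327}{842}$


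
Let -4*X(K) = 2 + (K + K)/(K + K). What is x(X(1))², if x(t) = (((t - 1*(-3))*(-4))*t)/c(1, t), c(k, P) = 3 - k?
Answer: 729/64 ≈ 11.391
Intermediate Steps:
X(K) = -¾ (X(K) = -(2 + (K + K)/(K + K))/4 = -(2 + (2*K)/((2*K)))/4 = -(2 + (2*K)*(1/(2*K)))/4 = -(2 + 1)/4 = -¼*3 = -¾)
x(t) = t*(-12 - 4*t)/2 (x(t) = (((t - 1*(-3))*(-4))*t)/(3 - 1*1) = (((t + 3)*(-4))*t)/(3 - 1) = (((3 + t)*(-4))*t)/2 = ((-12 - 4*t)*t)*(½) = (t*(-12 - 4*t))*(½) = t*(-12 - 4*t)/2)
x(X(1))² = (-2*(-¾)*(3 - ¾))² = (-2*(-¾)*9/4)² = (27/8)² = 729/64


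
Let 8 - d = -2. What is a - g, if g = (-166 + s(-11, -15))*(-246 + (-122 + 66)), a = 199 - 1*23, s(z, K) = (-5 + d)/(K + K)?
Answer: -150019/3 ≈ -50006.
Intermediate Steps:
d = 10 (d = 8 - 1*(-2) = 8 + 2 = 10)
s(z, K) = 5/(2*K) (s(z, K) = (-5 + 10)/(K + K) = 5/((2*K)) = 5*(1/(2*K)) = 5/(2*K))
a = 176 (a = 199 - 23 = 176)
g = 150547/3 (g = (-166 + (5/2)/(-15))*(-246 + (-122 + 66)) = (-166 + (5/2)*(-1/15))*(-246 - 56) = (-166 - ⅙)*(-302) = -997/6*(-302) = 150547/3 ≈ 50182.)
a - g = 176 - 1*150547/3 = 176 - 150547/3 = -150019/3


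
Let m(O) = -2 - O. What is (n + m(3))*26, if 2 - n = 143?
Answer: -3796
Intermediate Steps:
n = -141 (n = 2 - 1*143 = 2 - 143 = -141)
(n + m(3))*26 = (-141 + (-2 - 1*3))*26 = (-141 + (-2 - 3))*26 = (-141 - 5)*26 = -146*26 = -3796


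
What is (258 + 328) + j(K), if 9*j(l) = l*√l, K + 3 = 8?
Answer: 586 + 5*√5/9 ≈ 587.24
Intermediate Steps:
K = 5 (K = -3 + 8 = 5)
j(l) = l^(3/2)/9 (j(l) = (l*√l)/9 = l^(3/2)/9)
(258 + 328) + j(K) = (258 + 328) + 5^(3/2)/9 = 586 + (5*√5)/9 = 586 + 5*√5/9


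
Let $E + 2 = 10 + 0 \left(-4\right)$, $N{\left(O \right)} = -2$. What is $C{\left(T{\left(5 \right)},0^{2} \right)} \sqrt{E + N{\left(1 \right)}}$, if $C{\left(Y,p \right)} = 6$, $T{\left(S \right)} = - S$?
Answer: $6 \sqrt{6} \approx 14.697$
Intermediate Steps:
$E = 8$ ($E = -2 + \left(10 + 0 \left(-4\right)\right) = -2 + \left(10 + 0\right) = -2 + 10 = 8$)
$C{\left(T{\left(5 \right)},0^{2} \right)} \sqrt{E + N{\left(1 \right)}} = 6 \sqrt{8 - 2} = 6 \sqrt{6}$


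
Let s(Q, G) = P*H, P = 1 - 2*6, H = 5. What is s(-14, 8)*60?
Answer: -3300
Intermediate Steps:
P = -11 (P = 1 - 12 = -11)
s(Q, G) = -55 (s(Q, G) = -11*5 = -55)
s(-14, 8)*60 = -55*60 = -3300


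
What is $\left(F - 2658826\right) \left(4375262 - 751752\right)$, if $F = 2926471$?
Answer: $969814333950$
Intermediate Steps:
$\left(F - 2658826\right) \left(4375262 - 751752\right) = \left(2926471 - 2658826\right) \left(4375262 - 751752\right) = 267645 \cdot 3623510 = 969814333950$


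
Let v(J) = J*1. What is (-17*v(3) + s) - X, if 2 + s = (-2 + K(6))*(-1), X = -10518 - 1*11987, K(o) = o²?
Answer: 22418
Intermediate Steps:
v(J) = J
X = -22505 (X = -10518 - 11987 = -22505)
s = -36 (s = -2 + (-2 + 6²)*(-1) = -2 + (-2 + 36)*(-1) = -2 + 34*(-1) = -2 - 34 = -36)
(-17*v(3) + s) - X = (-17*3 - 36) - 1*(-22505) = (-51 - 36) + 22505 = -87 + 22505 = 22418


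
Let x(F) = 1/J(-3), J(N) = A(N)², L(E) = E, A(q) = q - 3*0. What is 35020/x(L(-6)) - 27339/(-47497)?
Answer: 14970131799/47497 ≈ 3.1518e+5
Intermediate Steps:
A(q) = q (A(q) = q + 0 = q)
J(N) = N²
x(F) = ⅑ (x(F) = 1/((-3)²) = 1/9 = ⅑)
35020/x(L(-6)) - 27339/(-47497) = 35020/(⅑) - 27339/(-47497) = 35020*9 - 27339*(-1/47497) = 315180 + 27339/47497 = 14970131799/47497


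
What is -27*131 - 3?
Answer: -3540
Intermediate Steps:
-27*131 - 3 = -3537 - 3 = -3540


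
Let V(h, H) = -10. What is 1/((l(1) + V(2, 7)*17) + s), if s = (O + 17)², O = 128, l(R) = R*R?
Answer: 1/20856 ≈ 4.7948e-5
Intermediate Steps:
l(R) = R²
s = 21025 (s = (128 + 17)² = 145² = 21025)
1/((l(1) + V(2, 7)*17) + s) = 1/((1² - 10*17) + 21025) = 1/((1 - 170) + 21025) = 1/(-169 + 21025) = 1/20856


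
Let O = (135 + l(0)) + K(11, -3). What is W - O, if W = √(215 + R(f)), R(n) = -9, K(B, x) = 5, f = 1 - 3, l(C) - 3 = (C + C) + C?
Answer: -143 + √206 ≈ -128.65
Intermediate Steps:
l(C) = 3 + 3*C (l(C) = 3 + ((C + C) + C) = 3 + (2*C + C) = 3 + 3*C)
f = -2
O = 143 (O = (135 + (3 + 3*0)) + 5 = (135 + (3 + 0)) + 5 = (135 + 3) + 5 = 138 + 5 = 143)
W = √206 (W = √(215 - 9) = √206 ≈ 14.353)
W - O = √206 - 1*143 = √206 - 143 = -143 + √206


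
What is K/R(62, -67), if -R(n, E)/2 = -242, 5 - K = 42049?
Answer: -10511/121 ≈ -86.868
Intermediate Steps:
K = -42044 (K = 5 - 1*42049 = 5 - 42049 = -42044)
R(n, E) = 484 (R(n, E) = -2*(-242) = 484)
K/R(62, -67) = -42044/484 = -42044*1/484 = -10511/121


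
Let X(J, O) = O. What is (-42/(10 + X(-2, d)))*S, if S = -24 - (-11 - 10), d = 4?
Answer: 9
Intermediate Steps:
S = -3 (S = -24 - 1*(-21) = -24 + 21 = -3)
(-42/(10 + X(-2, d)))*S = -42/(10 + 4)*(-3) = -42/14*(-3) = -42*1/14*(-3) = -3*(-3) = 9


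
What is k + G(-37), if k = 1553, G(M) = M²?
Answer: 2922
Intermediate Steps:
k + G(-37) = 1553 + (-37)² = 1553 + 1369 = 2922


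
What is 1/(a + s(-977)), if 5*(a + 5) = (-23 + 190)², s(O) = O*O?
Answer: 5/4800509 ≈ 1.0416e-6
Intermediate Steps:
s(O) = O²
a = 27864/5 (a = -5 + (-23 + 190)²/5 = -5 + (⅕)*167² = -5 + (⅕)*27889 = -5 + 27889/5 = 27864/5 ≈ 5572.8)
1/(a + s(-977)) = 1/(27864/5 + (-977)²) = 1/(27864/5 + 954529) = 1/(4800509/5) = 5/4800509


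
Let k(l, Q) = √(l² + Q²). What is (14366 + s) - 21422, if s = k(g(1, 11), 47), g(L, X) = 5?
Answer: -7056 + √2234 ≈ -7008.7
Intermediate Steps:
k(l, Q) = √(Q² + l²)
s = √2234 (s = √(47² + 5²) = √(2209 + 25) = √2234 ≈ 47.265)
(14366 + s) - 21422 = (14366 + √2234) - 21422 = -7056 + √2234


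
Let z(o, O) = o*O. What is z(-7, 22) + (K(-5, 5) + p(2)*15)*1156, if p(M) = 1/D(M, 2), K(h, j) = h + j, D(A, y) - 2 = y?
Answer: 4181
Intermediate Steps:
D(A, y) = 2 + y
z(o, O) = O*o
p(M) = ¼ (p(M) = 1/(2 + 2) = 1/4 = ¼)
z(-7, 22) + (K(-5, 5) + p(2)*15)*1156 = 22*(-7) + ((-5 + 5) + (¼)*15)*1156 = -154 + (0 + 15/4)*1156 = -154 + (15/4)*1156 = -154 + 4335 = 4181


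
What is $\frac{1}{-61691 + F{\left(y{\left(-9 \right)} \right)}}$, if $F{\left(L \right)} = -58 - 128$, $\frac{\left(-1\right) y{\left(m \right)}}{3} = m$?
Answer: $- \frac{1}{61877} \approx -1.6161 \cdot 10^{-5}$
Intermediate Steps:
$y{\left(m \right)} = - 3 m$
$F{\left(L \right)} = -186$ ($F{\left(L \right)} = -58 - 128 = -186$)
$\frac{1}{-61691 + F{\left(y{\left(-9 \right)} \right)}} = \frac{1}{-61691 - 186} = \frac{1}{-61877} = - \frac{1}{61877}$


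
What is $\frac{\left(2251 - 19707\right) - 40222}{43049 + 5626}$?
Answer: $- \frac{19226}{16225} \approx -1.185$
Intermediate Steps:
$\frac{\left(2251 - 19707\right) - 40222}{43049 + 5626} = \frac{\left(2251 - 19707\right) - 40222}{48675} = \left(-17456 - 40222\right) \frac{1}{48675} = \left(-57678\right) \frac{1}{48675} = - \frac{19226}{16225}$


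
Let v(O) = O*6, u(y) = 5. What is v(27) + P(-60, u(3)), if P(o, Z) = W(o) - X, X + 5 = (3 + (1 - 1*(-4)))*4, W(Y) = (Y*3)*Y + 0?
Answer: 10935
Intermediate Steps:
v(O) = 6*O
W(Y) = 3*Y**2 (W(Y) = (3*Y)*Y + 0 = 3*Y**2 + 0 = 3*Y**2)
X = 27 (X = -5 + (3 + (1 - 1*(-4)))*4 = -5 + (3 + (1 + 4))*4 = -5 + (3 + 5)*4 = -5 + 8*4 = -5 + 32 = 27)
P(o, Z) = -27 + 3*o**2 (P(o, Z) = 3*o**2 - 1*27 = 3*o**2 - 27 = -27 + 3*o**2)
v(27) + P(-60, u(3)) = 6*27 + (-27 + 3*(-60)**2) = 162 + (-27 + 3*3600) = 162 + (-27 + 10800) = 162 + 10773 = 10935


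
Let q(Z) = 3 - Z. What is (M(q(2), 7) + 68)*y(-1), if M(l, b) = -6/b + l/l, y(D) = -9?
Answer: -4293/7 ≈ -613.29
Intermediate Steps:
M(l, b) = 1 - 6/b (M(l, b) = -6/b + 1 = 1 - 6/b)
(M(q(2), 7) + 68)*y(-1) = ((-6 + 7)/7 + 68)*(-9) = ((1/7)*1 + 68)*(-9) = (1/7 + 68)*(-9) = (477/7)*(-9) = -4293/7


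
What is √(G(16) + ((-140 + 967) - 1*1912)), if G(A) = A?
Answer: I*√1069 ≈ 32.696*I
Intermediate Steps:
√(G(16) + ((-140 + 967) - 1*1912)) = √(16 + ((-140 + 967) - 1*1912)) = √(16 + (827 - 1912)) = √(16 - 1085) = √(-1069) = I*√1069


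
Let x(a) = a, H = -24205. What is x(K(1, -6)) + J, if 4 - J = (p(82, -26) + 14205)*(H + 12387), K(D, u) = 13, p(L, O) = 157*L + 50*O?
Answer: 304656239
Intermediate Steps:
p(L, O) = 50*O + 157*L
J = 304656226 (J = 4 - ((50*(-26) + 157*82) + 14205)*(-24205 + 12387) = 4 - ((-1300 + 12874) + 14205)*(-11818) = 4 - (11574 + 14205)*(-11818) = 4 - 25779*(-11818) = 4 - 1*(-304656222) = 4 + 304656222 = 304656226)
x(K(1, -6)) + J = 13 + 304656226 = 304656239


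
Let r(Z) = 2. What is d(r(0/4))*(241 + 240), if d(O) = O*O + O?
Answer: 2886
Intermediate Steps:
d(O) = O + O² (d(O) = O² + O = O + O²)
d(r(0/4))*(241 + 240) = (2*(1 + 2))*(241 + 240) = (2*3)*481 = 6*481 = 2886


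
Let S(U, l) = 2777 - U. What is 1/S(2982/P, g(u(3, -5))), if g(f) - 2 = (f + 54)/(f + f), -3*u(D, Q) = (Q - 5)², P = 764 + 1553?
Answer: 331/918761 ≈ 0.00036027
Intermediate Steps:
P = 2317
u(D, Q) = -(-5 + Q)²/3 (u(D, Q) = -(Q - 5)²/3 = -(-5 + Q)²/3)
g(f) = 2 + (54 + f)/(2*f) (g(f) = 2 + (f + 54)/(f + f) = 2 + (54 + f)/((2*f)) = 2 + (54 + f)*(1/(2*f)) = 2 + (54 + f)/(2*f))
1/S(2982/P, g(u(3, -5))) = 1/(2777 - 2982/2317) = 1/(2777 - 1*426/331) = 1/(2777 - 426/331) = 1/(918761/331) = 331/918761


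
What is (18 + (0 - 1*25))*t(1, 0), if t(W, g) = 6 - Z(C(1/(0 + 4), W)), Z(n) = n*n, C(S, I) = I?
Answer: -35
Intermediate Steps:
Z(n) = n**2
t(W, g) = 6 - W**2
(18 + (0 - 1*25))*t(1, 0) = (18 + (0 - 1*25))*(6 - 1*1**2) = (18 + (0 - 25))*(6 - 1*1) = (18 - 25)*(6 - 1) = -7*5 = -35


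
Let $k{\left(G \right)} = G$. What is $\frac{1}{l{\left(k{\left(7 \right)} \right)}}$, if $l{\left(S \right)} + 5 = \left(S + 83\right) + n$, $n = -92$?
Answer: $- \frac{1}{7} \approx -0.14286$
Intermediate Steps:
$l{\left(S \right)} = -14 + S$ ($l{\left(S \right)} = -5 + \left(\left(S + 83\right) - 92\right) = -5 + \left(\left(83 + S\right) - 92\right) = -5 + \left(-9 + S\right) = -14 + S$)
$\frac{1}{l{\left(k{\left(7 \right)} \right)}} = \frac{1}{-14 + 7} = \frac{1}{-7} = - \frac{1}{7}$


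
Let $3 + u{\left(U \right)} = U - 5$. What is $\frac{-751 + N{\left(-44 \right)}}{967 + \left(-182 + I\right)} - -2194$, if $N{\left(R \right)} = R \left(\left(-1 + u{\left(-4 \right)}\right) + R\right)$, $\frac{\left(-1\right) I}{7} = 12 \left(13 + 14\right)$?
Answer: $\frac{3251945}{1483} \approx 2192.8$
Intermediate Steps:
$I = -2268$ ($I = - 7 \cdot 12 \left(13 + 14\right) = - 7 \cdot 12 \cdot 27 = \left(-7\right) 324 = -2268$)
$u{\left(U \right)} = -8 + U$ ($u{\left(U \right)} = -3 + \left(U - 5\right) = -3 + \left(-5 + U\right) = -8 + U$)
$N{\left(R \right)} = R \left(-13 + R\right)$ ($N{\left(R \right)} = R \left(\left(-1 - 12\right) + R\right) = R \left(-13 + R\right)$)
$\frac{-751 + N{\left(-44 \right)}}{967 + \left(-182 + I\right)} - -2194 = \frac{-751 - 44 \left(-13 - 44\right)}{967 - 2450} - -2194 = \frac{-751 - -2508}{967 - 2450} + 2194 = \frac{-751 + 2508}{-1483} + 2194 = 1757 \left(- \frac{1}{1483}\right) + 2194 = - \frac{1757}{1483} + 2194 = \frac{3251945}{1483}$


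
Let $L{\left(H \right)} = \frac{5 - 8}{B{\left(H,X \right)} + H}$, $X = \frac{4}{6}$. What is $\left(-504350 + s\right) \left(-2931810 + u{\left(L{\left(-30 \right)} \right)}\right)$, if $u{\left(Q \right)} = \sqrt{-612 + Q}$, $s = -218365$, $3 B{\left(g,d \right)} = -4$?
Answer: $2118863064150 - \frac{2168145 i \sqrt{600754}}{94} \approx 2.1189 \cdot 10^{12} - 1.7878 \cdot 10^{7} i$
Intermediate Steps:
$X = \frac{2}{3}$ ($X = 4 \cdot \frac{1}{6} = \frac{2}{3} \approx 0.66667$)
$B{\left(g,d \right)} = - \frac{4}{3}$ ($B{\left(g,d \right)} = \frac{1}{3} \left(-4\right) = - \frac{4}{3}$)
$L{\left(H \right)} = - \frac{3}{- \frac{4}{3} + H}$ ($L{\left(H \right)} = \frac{5 - 8}{- \frac{4}{3} + H} = - \frac{3}{- \frac{4}{3} + H}$)
$\left(-504350 + s\right) \left(-2931810 + u{\left(L{\left(-30 \right)} \right)}\right) = \left(-504350 - 218365\right) \left(-2931810 + \sqrt{-612 - \frac{9}{-4 + 3 \left(-30\right)}}\right) = - 722715 \left(-2931810 + \sqrt{-612 - \frac{9}{-4 - 90}}\right) = - 722715 \left(-2931810 + \sqrt{-612 - \frac{9}{-94}}\right) = - 722715 \left(-2931810 + \sqrt{-612 - - \frac{9}{94}}\right) = - 722715 \left(-2931810 + \sqrt{-612 + \frac{9}{94}}\right) = - 722715 \left(-2931810 + \sqrt{- \frac{57519}{94}}\right) = - 722715 \left(-2931810 + \frac{3 i \sqrt{600754}}{94}\right) = 2118863064150 - \frac{2168145 i \sqrt{600754}}{94}$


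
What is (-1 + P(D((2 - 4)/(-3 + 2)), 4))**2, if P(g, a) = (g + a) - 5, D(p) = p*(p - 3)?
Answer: 16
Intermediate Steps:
D(p) = p*(-3 + p)
P(g, a) = -5 + a + g (P(g, a) = (a + g) - 5 = -5 + a + g)
(-1 + P(D((2 - 4)/(-3 + 2)), 4))**2 = (-1 + (-5 + 4 + ((2 - 4)/(-3 + 2))*(-3 + (2 - 4)/(-3 + 2))))**2 = (-1 + (-5 + 4 + (-2/(-1))*(-3 - 2/(-1))))**2 = (-1 + (-5 + 4 + (-2*(-1))*(-3 - 2*(-1))))**2 = (-1 + (-5 + 4 + 2*(-3 + 2)))**2 = (-1 + (-5 + 4 + 2*(-1)))**2 = (-1 + (-5 + 4 - 2))**2 = (-1 - 3)**2 = (-4)**2 = 16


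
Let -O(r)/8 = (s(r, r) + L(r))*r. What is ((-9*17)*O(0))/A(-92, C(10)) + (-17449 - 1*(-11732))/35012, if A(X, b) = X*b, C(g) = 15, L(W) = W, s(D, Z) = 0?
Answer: -5717/35012 ≈ -0.16329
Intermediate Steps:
O(r) = -8*r**2 (O(r) = -8*(0 + r)*r = -8*r*r = -8*r**2)
((-9*17)*O(0))/A(-92, C(10)) + (-17449 - 1*(-11732))/35012 = ((-9*17)*(-8*0**2))/((-92*15)) + (-17449 - 1*(-11732))/35012 = -(-1224)*0/(-1380) + (-17449 + 11732)*(1/35012) = -153*0*(-1/1380) - 5717*1/35012 = 0*(-1/1380) - 5717/35012 = 0 - 5717/35012 = -5717/35012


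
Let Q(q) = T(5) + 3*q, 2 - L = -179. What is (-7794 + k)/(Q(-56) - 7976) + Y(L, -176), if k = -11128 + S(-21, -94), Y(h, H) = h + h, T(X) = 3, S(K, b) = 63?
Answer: 2965901/8141 ≈ 364.32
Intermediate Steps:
L = 181 (L = 2 - 1*(-179) = 2 + 179 = 181)
Y(h, H) = 2*h
k = -11065 (k = -11128 + 63 = -11065)
Q(q) = 3 + 3*q
(-7794 + k)/(Q(-56) - 7976) + Y(L, -176) = (-7794 - 11065)/((3 + 3*(-56)) - 7976) + 2*181 = -18859/((3 - 168) - 7976) + 362 = -18859/(-165 - 7976) + 362 = -18859/(-8141) + 362 = -18859*(-1/8141) + 362 = 18859/8141 + 362 = 2965901/8141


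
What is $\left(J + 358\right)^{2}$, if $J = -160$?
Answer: $39204$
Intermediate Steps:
$\left(J + 358\right)^{2} = \left(-160 + 358\right)^{2} = 198^{2} = 39204$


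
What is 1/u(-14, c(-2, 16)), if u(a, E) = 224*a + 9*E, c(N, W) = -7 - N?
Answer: -1/3181 ≈ -0.00031437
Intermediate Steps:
u(a, E) = 9*E + 224*a
1/u(-14, c(-2, 16)) = 1/(9*(-7 - 1*(-2)) + 224*(-14)) = 1/(9*(-7 + 2) - 3136) = 1/(9*(-5) - 3136) = 1/(-45 - 3136) = 1/(-3181) = -1/3181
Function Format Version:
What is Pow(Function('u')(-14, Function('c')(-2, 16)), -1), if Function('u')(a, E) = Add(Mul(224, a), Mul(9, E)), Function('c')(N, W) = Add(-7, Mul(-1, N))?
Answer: Rational(-1, 3181) ≈ -0.00031437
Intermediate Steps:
Function('u')(a, E) = Add(Mul(9, E), Mul(224, a))
Pow(Function('u')(-14, Function('c')(-2, 16)), -1) = Pow(Add(Mul(9, Add(-7, Mul(-1, -2))), Mul(224, -14)), -1) = Pow(Add(Mul(9, Add(-7, 2)), -3136), -1) = Pow(Add(Mul(9, -5), -3136), -1) = Pow(Add(-45, -3136), -1) = Pow(-3181, -1) = Rational(-1, 3181)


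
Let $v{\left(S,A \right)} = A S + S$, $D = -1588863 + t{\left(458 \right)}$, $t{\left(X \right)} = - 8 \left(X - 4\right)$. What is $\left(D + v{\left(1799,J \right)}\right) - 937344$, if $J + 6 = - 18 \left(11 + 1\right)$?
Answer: $-2927418$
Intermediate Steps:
$t{\left(X \right)} = 32 - 8 X$ ($t{\left(X \right)} = - 8 \left(-4 + X\right) = 32 - 8 X$)
$D = -1592495$ ($D = -1588863 + \left(32 - 3664\right) = -1588863 - 3632 = -1592495$)
$J = -222$ ($J = -6 - 18 \left(11 + 1\right) = -6 - 216 = -222$)
$v{\left(S,A \right)} = S + A S$
$\left(D + v{\left(1799,J \right)}\right) - 937344 = \left(-1592495 + 1799 \left(1 - 222\right)\right) - 937344 = \left(-1592495 + 1799 \left(-221\right)\right) - 937344 = \left(-1592495 - 397579\right) - 937344 = -1990074 - 937344 = -2927418$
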